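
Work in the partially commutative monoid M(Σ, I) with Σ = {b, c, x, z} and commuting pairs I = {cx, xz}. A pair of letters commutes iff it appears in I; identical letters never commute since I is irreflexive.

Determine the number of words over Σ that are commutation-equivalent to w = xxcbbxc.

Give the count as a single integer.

6

0(x) covers ∅
1(x) covers 0:x
2(c) covers ∅
3(b) covers 1:x, 2:c
4(b) covers 3:b
5(x) covers 4:b
6(c) covers 4:b
floor of heap: 0:x, 2:c
completions by unplaced set U, small U first (add the entries for U minus each lowest piece of U):
  |U|=1: {5}:1  {6}:1
  |U|=2: {5,6}:2
  |U|=3: {4,5,6}:2
  |U|=4: {3,4,5,6}:2
  |U|=5: {1,3,4,5,6}:2  {2,3,4,5,6}:2
  start at 0(x): 4
  start at 2(c): 2
sum over floor = 6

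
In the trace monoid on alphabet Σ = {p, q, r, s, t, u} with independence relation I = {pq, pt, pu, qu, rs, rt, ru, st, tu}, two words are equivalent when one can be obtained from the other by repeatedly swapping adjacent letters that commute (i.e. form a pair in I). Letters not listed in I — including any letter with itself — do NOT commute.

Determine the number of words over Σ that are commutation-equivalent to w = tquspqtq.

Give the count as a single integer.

piece 0:t — minimal
piece 1:q rests on {0:t}
piece 2:u — minimal
piece 3:s rests on {1:q, 2:u}
piece 4:p rests on {3:s}
piece 5:q rests on {3:s}
piece 6:t rests on {5:q}
piece 7:q rests on {6:t}
minimal pieces: {0:t, 2:u}
ways to finish when only these pieces remain (= sum over removing one remaining piece with nothing left below it):
  1 left: {4}→1  {7}→1
  2 left: {4,7}→2  {6,7}→1
  3 left: {4,6,7}→3  {5,6,7}→1
  4 left: {4,5,6,7}→4
  5 left: {3,4,5,6,7}→4
  6 left: {1,3,4,5,6,7}→4  {2,3,4,5,6,7}→4
  placing 0:t first → 8 extensions
  placing 2:u first → 4 extensions
total linear extensions = 12

12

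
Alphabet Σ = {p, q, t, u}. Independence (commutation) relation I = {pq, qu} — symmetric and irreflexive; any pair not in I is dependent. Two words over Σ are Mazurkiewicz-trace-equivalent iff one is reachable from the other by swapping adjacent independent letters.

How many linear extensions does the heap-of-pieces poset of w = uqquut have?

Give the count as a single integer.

#0=u has no predecessor
#1=q has no predecessor
#2=q depends on [1:q]
#3=u depends on [0:u]
#4=u depends on [3:u]
#5=t depends on [2:q, 4:u]
sources: [0:u, 1:q]
N(rest) = Σ N(rest − s) over sources s of rest; N(one piece) = 1:
  size 1 → [5]=1
  size 2 → [2,5]=1  [4,5]=1
  size 3 → [1,2,5]=1  [2,4,5]=2  [3,4,5]=1
  size 4 → [0,3,4,5]=1  [1,2,4,5]=3  [2,3,4,5]=3
  first=0(u) contributes 6
  first=1(q) contributes 4
|[w]| = 10

10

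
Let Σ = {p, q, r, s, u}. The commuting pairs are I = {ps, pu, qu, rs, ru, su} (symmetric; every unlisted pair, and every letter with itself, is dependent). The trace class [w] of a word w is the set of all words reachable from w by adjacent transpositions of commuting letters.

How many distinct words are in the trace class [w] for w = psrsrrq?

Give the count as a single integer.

15

0(p) covers ∅
1(s) covers ∅
2(r) covers 0:p
3(s) covers 1:s
4(r) covers 2:r
5(r) covers 4:r
6(q) covers 3:s, 5:r
floor of heap: 0:p, 1:s
completions by unplaced set U, small U first (add the entries for U minus each lowest piece of U):
  |U|=1: {6}:1
  |U|=2: {3,6}:1  {5,6}:1
  |U|=3: {1,3,6}:1  {3,5,6}:2  {4,5,6}:1
  |U|=4: {1,3,5,6}:3  {2,4,5,6}:1  {3,4,5,6}:3
  |U|=5: {0,2,4,5,6}:1  {1,3,4,5,6}:6  {2,3,4,5,6}:4
  start at 0(p): 10
  start at 1(s): 5
sum over floor = 15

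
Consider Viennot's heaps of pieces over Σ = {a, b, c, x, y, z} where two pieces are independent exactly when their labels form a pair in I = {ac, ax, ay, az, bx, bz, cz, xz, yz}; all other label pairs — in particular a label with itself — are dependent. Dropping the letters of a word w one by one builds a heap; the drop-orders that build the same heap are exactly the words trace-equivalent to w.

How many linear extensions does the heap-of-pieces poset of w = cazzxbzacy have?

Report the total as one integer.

0(c) covers ∅
1(a) covers ∅
2(z) covers ∅
3(z) covers 2:z
4(x) covers 0:c
5(b) covers 0:c, 1:a
6(z) covers 3:z
7(a) covers 5:b
8(c) covers 4:x, 5:b
9(y) covers 8:c
floor of heap: 0:c, 1:a, 2:z
completions by unplaced set U, small U first (add the entries for U minus each lowest piece of U):
  |U|=1: {6}:1  {7}:1  {9}:1
  |U|=2: {3,6}:1  {6,7}:2  {6,9}:2  {7,9}:2  {8,9}:1
  |U|=3: {2,3,6}:1  {3,6,7}:3  {3,6,9}:3  {4,8,9}:1  {6,7,9}:6  {6,8,9}:3  {7,8,9}:3
  |U|=4: {2,3,6,7}:4  {2,3,6,9}:4  {3,6,7,9}:12  {3,6,8,9}:6  {4,6,8,9}:4  {4,7,8,9}:4  {5,7,8,9}:3  {6,7,8,9}:12
  |U|=5: {1,5,7,8,9}:3  {2,3,6,7,9}:20  {2,3,6,8,9}:10  {3,4,6,8,9}:10  {3,6,7,8,9}:30  {4,5,7,8,9}:7  {4,6,7,8,9}:20  {5,6,7,8,9}:15
  |U|=6: {0,4,5,7,8,9}:7  {1,4,5,7,8,9}:10  {1,5,6,7,8,9}:18  {2,3,4,6,8,9}:20  {2,3,6,7,8,9}:60  {3,4,6,7,8,9}:60  {3,5,6,7,8,9}:45  {4,5,6,7,8,9}:42
  |U|=7: {0,1,4,5,7,8,9}:17  {0,4,5,6,7,8,9}:49  {1,3,5,6,7,8,9}:63  {1,4,5,6,7,8,9}:70  {2,3,4,6,7,8,9}:140  {2,3,5,6,7,8,9}:105  {3,4,5,6,7,8,9}:147
  |U|=8: {0,1,4,5,6,7,8,9}:136  {0,3,4,5,6,7,8,9}:196  {1,2,3,5,6,7,8,9}:168  {1,3,4,5,6,7,8,9}:280  {2,3,4,5,6,7,8,9}:392
  start at 0(c): 840
  start at 1(a): 588
  start at 2(z): 612
sum over floor = 2040

2040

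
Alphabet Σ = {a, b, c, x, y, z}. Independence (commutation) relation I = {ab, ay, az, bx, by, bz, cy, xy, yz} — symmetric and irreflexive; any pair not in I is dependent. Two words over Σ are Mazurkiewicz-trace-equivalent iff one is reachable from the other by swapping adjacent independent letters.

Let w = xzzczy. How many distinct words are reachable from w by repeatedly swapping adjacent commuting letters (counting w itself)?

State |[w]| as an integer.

0(x) covers ∅
1(z) covers 0:x
2(z) covers 1:z
3(c) covers 2:z
4(z) covers 3:c
5(y) covers ∅
floor of heap: 0:x, 5:y
completions by unplaced set U, small U first (add the entries for U minus each lowest piece of U):
  |U|=1: {4}:1  {5}:1
  |U|=2: {3,4}:1  {4,5}:2
  |U|=3: {2,3,4}:1  {3,4,5}:3
  |U|=4: {1,2,3,4}:1  {2,3,4,5}:4
  start at 0(x): 5
  start at 5(y): 1
sum over floor = 6

6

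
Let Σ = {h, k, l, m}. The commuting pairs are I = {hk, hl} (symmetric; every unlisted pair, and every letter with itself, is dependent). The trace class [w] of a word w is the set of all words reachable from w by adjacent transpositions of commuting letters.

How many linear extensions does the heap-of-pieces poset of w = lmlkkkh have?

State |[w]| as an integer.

5

0(l) covers ∅
1(m) covers 0:l
2(l) covers 1:m
3(k) covers 2:l
4(k) covers 3:k
5(k) covers 4:k
6(h) covers 1:m
floor of heap: 0:l
completions by unplaced set U, small U first (add the entries for U minus each lowest piece of U):
  |U|=1: {5}:1  {6}:1
  |U|=2: {4,5}:1  {5,6}:2
  |U|=3: {3,4,5}:1  {4,5,6}:3
  |U|=4: {2,3,4,5}:1  {3,4,5,6}:4
  |U|=5: {2,3,4,5,6}:5
  start at 0(l): 5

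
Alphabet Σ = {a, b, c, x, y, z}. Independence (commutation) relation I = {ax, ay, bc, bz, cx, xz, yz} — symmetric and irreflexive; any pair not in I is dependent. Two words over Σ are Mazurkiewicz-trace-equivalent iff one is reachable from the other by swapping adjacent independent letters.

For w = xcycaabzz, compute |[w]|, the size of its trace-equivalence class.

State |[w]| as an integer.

#0=x has no predecessor
#1=c has no predecessor
#2=y depends on [0:x, 1:c]
#3=c depends on [2:y]
#4=a depends on [3:c]
#5=a depends on [4:a]
#6=b depends on [5:a]
#7=z depends on [5:a]
#8=z depends on [7:z]
sources: [0:x, 1:c]
N(rest) = Σ N(rest − s) over sources s of rest; N(one piece) = 1:
  size 1 → [6]=1  [8]=1
  size 2 → [6,8]=2  [7,8]=1
  size 3 → [6,7,8]=3
  size 4 → [5,6,7,8]=3
  size 5 → [4,5,6,7,8]=3
  size 6 → [3,4,5,6,7,8]=3
  size 7 → [2,3,4,5,6,7,8]=3
  first=0(x) contributes 3
  first=1(c) contributes 3
|[w]| = 6

6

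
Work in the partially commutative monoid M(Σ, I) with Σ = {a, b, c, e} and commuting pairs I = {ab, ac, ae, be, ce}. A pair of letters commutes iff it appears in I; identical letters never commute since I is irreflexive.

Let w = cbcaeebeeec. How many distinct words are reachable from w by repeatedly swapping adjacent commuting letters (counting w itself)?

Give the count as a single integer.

2772

piece 0:c — minimal
piece 1:b rests on {0:c}
piece 2:c rests on {1:b}
piece 3:a — minimal
piece 4:e — minimal
piece 5:e rests on {4:e}
piece 6:b rests on {2:c}
piece 7:e rests on {5:e}
piece 8:e rests on {7:e}
piece 9:e rests on {8:e}
piece 10:c rests on {6:b}
minimal pieces: {0:c, 3:a, 4:e}
ways to finish when only these pieces remain (= sum over removing one remaining piece with nothing left below it):
  1 left: {3}→1  {9}→1  {10}→1
  2 left: {3,9}→2  {3,10}→2  {6,10}→1  {8,9}→1  {9,10}→2
  3 left: {2,6,10}→1  {3,6,10}→3  {3,8,9}→3  {3,9,10}→6  {6,9,10}→3  {7,8,9}→1  {8,9,10}→3
  4 left: {1,2,6,10}→1  {2,3,6,10}→4  {2,6,9,10}→4  {3,6,9,10}→12  {3,7,8,9}→4  {3,8,9,10}→12  {5,7,8,9}→1  {6,8,9,10}→6  {7,8,9,10}→4
  5 left: {0,1,2,6,10}→1  {1,2,3,6,10}→5  {1,2,6,9,10}→5  {2,3,6,9,10}→20  {2,6,8,9,10}→10  {3,5,7,8,9}→5  {3,6,8,9,10}→30  {3,7,8,9,10}→20  {4,5,7,8,9}→1  {5,7,8,9,10}→5  {6,7,8,9,10}→10
  6 left: {0,1,2,3,6,10}→6  {0,1,2,6,9,10}→6  {1,2,3,6,9,10}→30  {1,2,6,8,9,10}→15  {2,3,6,8,9,10}→60  {2,6,7,8,9,10}→20  {3,4,5,7,8,9}→6  {3,5,7,8,9,10}→30  {3,6,7,8,9,10}→60  {4,5,7,8,9,10}→6  {5,6,7,8,9,10}→15
  7 left: {0,1,2,3,6,9,10}→42  {0,1,2,6,8,9,10}→21  {1,2,3,6,8,9,10}→105  {1,2,6,7,8,9,10}→35  {2,3,6,7,8,9,10}→140  {2,5,6,7,8,9,10}→35  {3,4,5,7,8,9,10}→42  {3,5,6,7,8,9,10}→105  {4,5,6,7,8,9,10}→21
  8 left: {0,1,2,3,6,8,9,10}→168  {0,1,2,6,7,8,9,10}→56  {1,2,3,6,7,8,9,10}→280  {1,2,5,6,7,8,9,10}→70  {2,3,5,6,7,8,9,10}→280  {2,4,5,6,7,8,9,10}→56  {3,4,5,6,7,8,9,10}→168
  9 left: {0,1,2,3,6,7,8,9,10}→504  {0,1,2,5,6,7,8,9,10}→126  {1,2,3,5,6,7,8,9,10}→630  {1,2,4,5,6,7,8,9,10}→126  {2,3,4,5,6,7,8,9,10}→504
  placing 0:c first → 1260 extensions
  placing 3:a first → 252 extensions
  placing 4:e first → 1260 extensions
total linear extensions = 2772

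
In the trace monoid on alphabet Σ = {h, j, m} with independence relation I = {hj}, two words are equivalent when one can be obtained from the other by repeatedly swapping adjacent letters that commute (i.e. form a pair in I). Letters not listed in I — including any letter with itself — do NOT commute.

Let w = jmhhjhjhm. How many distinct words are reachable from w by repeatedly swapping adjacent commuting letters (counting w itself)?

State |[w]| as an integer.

0(j) covers ∅
1(m) covers 0:j
2(h) covers 1:m
3(h) covers 2:h
4(j) covers 1:m
5(h) covers 3:h
6(j) covers 4:j
7(h) covers 5:h
8(m) covers 6:j, 7:h
floor of heap: 0:j
completions by unplaced set U, small U first (add the entries for U minus each lowest piece of U):
  |U|=1: {8}:1
  |U|=2: {6,8}:1  {7,8}:1
  |U|=3: {4,6,8}:1  {5,7,8}:1  {6,7,8}:2
  |U|=4: {3,5,7,8}:1  {4,6,7,8}:3  {5,6,7,8}:3
  |U|=5: {2,3,5,7,8}:1  {3,5,6,7,8}:4  {4,5,6,7,8}:6
  |U|=6: {2,3,5,6,7,8}:5  {3,4,5,6,7,8}:10
  |U|=7: {2,3,4,5,6,7,8}:15
  start at 0(j): 15

15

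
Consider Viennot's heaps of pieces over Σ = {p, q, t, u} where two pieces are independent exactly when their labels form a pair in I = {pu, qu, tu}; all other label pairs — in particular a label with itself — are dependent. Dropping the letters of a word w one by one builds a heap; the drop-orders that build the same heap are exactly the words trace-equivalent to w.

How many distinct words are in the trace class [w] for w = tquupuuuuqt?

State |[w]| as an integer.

462

drop 0:t onto floor
drop 1:q onto {0:t}
drop 2:u onto floor
drop 3:u onto {2:u}
drop 4:p onto {1:q}
drop 5:u onto {3:u}
drop 6:u onto {5:u}
drop 7:u onto {6:u}
drop 8:u onto {7:u}
drop 9:q onto {4:p}
drop 10:t onto {9:q}
ground layer = {0:t, 2:u}
drop-orders for the pieces not yet dropped (sum over which currently-grounded one goes next):
  1 to go: {8} 1  {10} 1
  2 to go: {7,8} 1  {8,10} 2  {9,10} 1
  3 to go: {4,9,10} 1  {6,7,8} 1  {7,8,10} 3  {8,9,10} 3
  4 to go: {1,4,9,10} 1  {4,8,9,10} 4  {5,6,7,8} 1  {6,7,8,10} 4  {7,8,9,10} 6
  5 to go: {0,1,4,9,10} 1  {1,4,8,9,10} 5  {3,5,6,7,8} 1  {4,7,8,9,10} 10  {5,6,7,8,10} 5  {6,7,8,9,10} 10
  6 to go: {0,1,4,8,9,10} 6  {1,4,7,8,9,10} 15  {2,3,5,6,7,8} 1  {3,5,6,7,8,10} 6  {4,6,7,8,9,10} 20  {5,6,7,8,9,10} 15
  7 to go: {0,1,4,7,8,9,10} 21  {1,4,6,7,8,9,10} 35  {2,3,5,6,7,8,10} 7  {3,5,6,7,8,9,10} 21  {4,5,6,7,8,9,10} 35
  8 to go: {0,1,4,6,7,8,9,10} 56  {1,4,5,6,7,8,9,10} 70  {2,3,5,6,7,8,9,10} 28  {3,4,5,6,7,8,9,10} 56
  9 to go: {0,1,4,5,6,7,8,9,10} 126  {1,3,4,5,6,7,8,9,10} 126  {2,3,4,5,6,7,8,9,10} 84
  if 0:t drops first: 210 orders
  if 2:u drops first: 252 orders
heap linearizations: 462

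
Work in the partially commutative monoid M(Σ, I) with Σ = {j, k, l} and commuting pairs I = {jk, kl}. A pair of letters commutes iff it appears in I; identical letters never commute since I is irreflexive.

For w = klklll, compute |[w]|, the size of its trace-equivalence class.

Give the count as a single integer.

#0=k has no predecessor
#1=l has no predecessor
#2=k depends on [0:k]
#3=l depends on [1:l]
#4=l depends on [3:l]
#5=l depends on [4:l]
sources: [0:k, 1:l]
N(rest) = Σ N(rest − s) over sources s of rest; N(one piece) = 1:
  size 1 → [2]=1  [5]=1
  size 2 → [0,2]=1  [2,5]=2  [4,5]=1
  size 3 → [0,2,5]=3  [2,4,5]=3  [3,4,5]=1
  size 4 → [0,2,4,5]=6  [1,3,4,5]=1  [2,3,4,5]=4
  first=0(k) contributes 5
  first=1(l) contributes 10
|[w]| = 15

15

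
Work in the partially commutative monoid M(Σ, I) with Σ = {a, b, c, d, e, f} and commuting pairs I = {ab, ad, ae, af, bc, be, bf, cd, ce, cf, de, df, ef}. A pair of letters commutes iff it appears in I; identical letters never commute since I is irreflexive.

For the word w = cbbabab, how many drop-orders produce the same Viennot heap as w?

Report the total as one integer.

drop 0:c onto floor
drop 1:b onto floor
drop 2:b onto {1:b}
drop 3:a onto {0:c}
drop 4:b onto {2:b}
drop 5:a onto {3:a}
drop 6:b onto {4:b}
ground layer = {0:c, 1:b}
drop-orders for the pieces not yet dropped (sum over which currently-grounded one goes next):
  1 to go: {5} 1  {6} 1
  2 to go: {3,5} 1  {4,6} 1  {5,6} 2
  3 to go: {0,3,5} 1  {2,4,6} 1  {3,5,6} 3  {4,5,6} 3
  4 to go: {0,3,5,6} 4  {1,2,4,6} 1  {2,4,5,6} 4  {3,4,5,6} 6
  5 to go: {0,3,4,5,6} 10  {1,2,4,5,6} 5  {2,3,4,5,6} 10
  if 0:c drops first: 15 orders
  if 1:b drops first: 20 orders
heap linearizations: 35

35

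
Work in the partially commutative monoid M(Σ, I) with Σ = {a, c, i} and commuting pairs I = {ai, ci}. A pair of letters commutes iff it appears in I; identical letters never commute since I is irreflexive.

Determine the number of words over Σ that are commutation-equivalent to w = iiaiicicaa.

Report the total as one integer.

piece 0:i — minimal
piece 1:i rests on {0:i}
piece 2:a — minimal
piece 3:i rests on {1:i}
piece 4:i rests on {3:i}
piece 5:c rests on {2:a}
piece 6:i rests on {4:i}
piece 7:c rests on {5:c}
piece 8:a rests on {7:c}
piece 9:a rests on {8:a}
minimal pieces: {0:i, 2:a}
ways to finish when only these pieces remain (= sum over removing one remaining piece with nothing left below it):
  1 left: {6}→1  {9}→1
  2 left: {4,6}→1  {6,9}→2  {8,9}→1
  3 left: {3,4,6}→1  {4,6,9}→3  {6,8,9}→3  {7,8,9}→1
  4 left: {1,3,4,6}→1  {3,4,6,9}→4  {4,6,8,9}→6  {5,7,8,9}→1  {6,7,8,9}→4
  5 left: {0,1,3,4,6}→1  {1,3,4,6,9}→5  {2,5,7,8,9}→1  {3,4,6,8,9}→10  {4,6,7,8,9}→10  {5,6,7,8,9}→5
  6 left: {0,1,3,4,6,9}→6  {1,3,4,6,8,9}→15  {2,5,6,7,8,9}→6  {3,4,6,7,8,9}→20  {4,5,6,7,8,9}→15
  7 left: {0,1,3,4,6,8,9}→21  {1,3,4,6,7,8,9}→35  {2,4,5,6,7,8,9}→21  {3,4,5,6,7,8,9}→35
  8 left: {0,1,3,4,6,7,8,9}→56  {1,3,4,5,6,7,8,9}→70  {2,3,4,5,6,7,8,9}→56
  placing 0:i first → 126 extensions
  placing 2:a first → 126 extensions
total linear extensions = 252

252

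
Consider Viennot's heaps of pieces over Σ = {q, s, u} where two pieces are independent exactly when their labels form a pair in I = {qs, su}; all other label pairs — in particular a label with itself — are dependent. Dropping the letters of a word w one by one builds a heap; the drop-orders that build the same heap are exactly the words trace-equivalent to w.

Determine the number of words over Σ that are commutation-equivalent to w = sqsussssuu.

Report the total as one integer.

#0=s has no predecessor
#1=q has no predecessor
#2=s depends on [0:s]
#3=u depends on [1:q]
#4=s depends on [2:s]
#5=s depends on [4:s]
#6=s depends on [5:s]
#7=s depends on [6:s]
#8=u depends on [3:u]
#9=u depends on [8:u]
sources: [0:s, 1:q]
N(rest) = Σ N(rest − s) over sources s of rest; N(one piece) = 1:
  size 1 → [7]=1  [9]=1
  size 2 → [6,7]=1  [7,9]=2  [8,9]=1
  size 3 → [3,8,9]=1  [5,6,7]=1  [6,7,9]=3  [7,8,9]=3
  size 4 → [1,3,8,9]=1  [3,7,8,9]=4  [4,5,6,7]=1  [5,6,7,9]=4  [6,7,8,9]=6
  size 5 → [1,3,7,8,9]=5  [2,4,5,6,7]=1  [3,6,7,8,9]=10  [4,5,6,7,9]=5  [5,6,7,8,9]=10
  size 6 → [0,2,4,5,6,7]=1  [1,3,6,7,8,9]=15  [2,4,5,6,7,9]=6  [3,5,6,7,8,9]=20  [4,5,6,7,8,9]=15
  size 7 → [0,2,4,5,6,7,9]=7  [1,3,5,6,7,8,9]=35  [2,4,5,6,7,8,9]=21  [3,4,5,6,7,8,9]=35
  size 8 → [0,2,4,5,6,7,8,9]=28  [1,3,4,5,6,7,8,9]=70  [2,3,4,5,6,7,8,9]=56
  first=0(s) contributes 126
  first=1(q) contributes 84
|[w]| = 210

210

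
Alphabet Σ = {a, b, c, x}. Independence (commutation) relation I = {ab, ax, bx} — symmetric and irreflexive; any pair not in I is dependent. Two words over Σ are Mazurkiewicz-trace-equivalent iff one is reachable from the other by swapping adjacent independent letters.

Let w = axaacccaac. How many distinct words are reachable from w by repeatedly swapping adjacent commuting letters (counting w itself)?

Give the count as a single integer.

4

#0=a has no predecessor
#1=x has no predecessor
#2=a depends on [0:a]
#3=a depends on [2:a]
#4=c depends on [1:x, 3:a]
#5=c depends on [4:c]
#6=c depends on [5:c]
#7=a depends on [6:c]
#8=a depends on [7:a]
#9=c depends on [8:a]
sources: [0:a, 1:x]
N(rest) = Σ N(rest − s) over sources s of rest; N(one piece) = 1:
  size 1 → [9]=1
  size 2 → [8,9]=1
  size 3 → [7,8,9]=1
  size 4 → [6,7,8,9]=1
  size 5 → [5,6,7,8,9]=1
  size 6 → [4,5,6,7,8,9]=1
  size 7 → [1,4,5,6,7,8,9]=1  [3,4,5,6,7,8,9]=1
  size 8 → [1,3,4,5,6,7,8,9]=2  [2,3,4,5,6,7,8,9]=1
  first=0(a) contributes 3
  first=1(x) contributes 1
|[w]| = 4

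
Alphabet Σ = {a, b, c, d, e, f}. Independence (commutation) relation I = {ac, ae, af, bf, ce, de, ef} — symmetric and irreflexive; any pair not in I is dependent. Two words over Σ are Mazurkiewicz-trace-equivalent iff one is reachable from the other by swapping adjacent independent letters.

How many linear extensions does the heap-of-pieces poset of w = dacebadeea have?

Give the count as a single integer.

0(d) covers ∅
1(a) covers 0:d
2(c) covers 0:d
3(e) covers ∅
4(b) covers 1:a, 2:c, 3:e
5(a) covers 4:b
6(d) covers 5:a
7(e) covers 4:b
8(e) covers 7:e
9(a) covers 6:d
floor of heap: 0:d, 3:e
completions by unplaced set U, small U first (add the entries for U minus each lowest piece of U):
  |U|=1: {8}:1  {9}:1
  |U|=2: {6,9}:1  {7,8}:1  {8,9}:2
  |U|=3: {5,6,9}:1  {6,8,9}:3  {7,8,9}:3
  |U|=4: {5,6,8,9}:4  {6,7,8,9}:6
  |U|=5: {5,6,7,8,9}:10
  |U|=6: {4,5,6,7,8,9}:10
  |U|=7: {1,4,5,6,7,8,9}:10  {2,4,5,6,7,8,9}:10  {3,4,5,6,7,8,9}:10
  |U|=8: {1,2,4,5,6,7,8,9}:20  {1,3,4,5,6,7,8,9}:20  {2,3,4,5,6,7,8,9}:20
  start at 0(d): 60
  start at 3(e): 20
sum over floor = 80

80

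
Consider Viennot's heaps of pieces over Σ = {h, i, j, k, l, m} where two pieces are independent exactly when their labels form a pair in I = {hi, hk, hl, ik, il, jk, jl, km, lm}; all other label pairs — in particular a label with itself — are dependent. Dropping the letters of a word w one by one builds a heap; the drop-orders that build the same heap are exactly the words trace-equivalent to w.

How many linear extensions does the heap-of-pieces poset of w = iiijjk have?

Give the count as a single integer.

6

drop 0:i onto floor
drop 1:i onto {0:i}
drop 2:i onto {1:i}
drop 3:j onto {2:i}
drop 4:j onto {3:j}
drop 5:k onto floor
ground layer = {0:i, 5:k}
drop-orders for the pieces not yet dropped (sum over which currently-grounded one goes next):
  1 to go: {4} 1  {5} 1
  2 to go: {3,4} 1  {4,5} 2
  3 to go: {2,3,4} 1  {3,4,5} 3
  4 to go: {1,2,3,4} 1  {2,3,4,5} 4
  if 0:i drops first: 5 orders
  if 5:k drops first: 1 orders
heap linearizations: 6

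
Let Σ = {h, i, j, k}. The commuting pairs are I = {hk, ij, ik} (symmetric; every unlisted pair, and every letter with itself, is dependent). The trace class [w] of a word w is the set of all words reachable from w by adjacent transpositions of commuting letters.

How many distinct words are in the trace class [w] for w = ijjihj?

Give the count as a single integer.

6

#0=i has no predecessor
#1=j has no predecessor
#2=j depends on [1:j]
#3=i depends on [0:i]
#4=h depends on [2:j, 3:i]
#5=j depends on [4:h]
sources: [0:i, 1:j]
N(rest) = Σ N(rest − s) over sources s of rest; N(one piece) = 1:
  size 1 → [5]=1
  size 2 → [4,5]=1
  size 3 → [2,4,5]=1  [3,4,5]=1
  size 4 → [0,3,4,5]=1  [1,2,4,5]=1  [2,3,4,5]=2
  first=0(i) contributes 3
  first=1(j) contributes 3
|[w]| = 6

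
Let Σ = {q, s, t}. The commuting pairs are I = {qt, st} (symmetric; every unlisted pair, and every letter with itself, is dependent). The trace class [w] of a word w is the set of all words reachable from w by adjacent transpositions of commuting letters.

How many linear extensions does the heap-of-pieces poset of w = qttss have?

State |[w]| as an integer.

10

piece 0:q — minimal
piece 1:t — minimal
piece 2:t rests on {1:t}
piece 3:s rests on {0:q}
piece 4:s rests on {3:s}
minimal pieces: {0:q, 1:t}
ways to finish when only these pieces remain (= sum over removing one remaining piece with nothing left below it):
  1 left: {2}→1  {4}→1
  2 left: {1,2}→1  {2,4}→2  {3,4}→1
  3 left: {0,3,4}→1  {1,2,4}→3  {2,3,4}→3
  placing 0:q first → 6 extensions
  placing 1:t first → 4 extensions
total linear extensions = 10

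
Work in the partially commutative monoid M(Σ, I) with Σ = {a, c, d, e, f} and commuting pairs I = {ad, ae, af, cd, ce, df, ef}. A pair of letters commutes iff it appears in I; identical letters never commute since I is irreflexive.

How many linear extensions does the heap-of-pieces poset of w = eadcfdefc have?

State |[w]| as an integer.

126

piece 0:e — minimal
piece 1:a — minimal
piece 2:d rests on {0:e}
piece 3:c rests on {1:a}
piece 4:f rests on {3:c}
piece 5:d rests on {2:d}
piece 6:e rests on {5:d}
piece 7:f rests on {4:f}
piece 8:c rests on {7:f}
minimal pieces: {0:e, 1:a}
ways to finish when only these pieces remain (= sum over removing one remaining piece with nothing left below it):
  1 left: {6}→1  {8}→1
  2 left: {5,6}→1  {6,8}→2  {7,8}→1
  3 left: {2,5,6}→1  {4,7,8}→1  {5,6,8}→3  {6,7,8}→3
  4 left: {0,2,5,6}→1  {2,5,6,8}→4  {3,4,7,8}→1  {4,6,7,8}→4  {5,6,7,8}→6
  5 left: {0,2,5,6,8}→5  {1,3,4,7,8}→1  {2,5,6,7,8}→10  {3,4,6,7,8}→5  {4,5,6,7,8}→10
  6 left: {0,2,5,6,7,8}→15  {1,3,4,6,7,8}→6  {2,4,5,6,7,8}→20  {3,4,5,6,7,8}→15
  7 left: {0,2,4,5,6,7,8}→35  {1,3,4,5,6,7,8}→21  {2,3,4,5,6,7,8}→35
  placing 0:e first → 56 extensions
  placing 1:a first → 70 extensions
total linear extensions = 126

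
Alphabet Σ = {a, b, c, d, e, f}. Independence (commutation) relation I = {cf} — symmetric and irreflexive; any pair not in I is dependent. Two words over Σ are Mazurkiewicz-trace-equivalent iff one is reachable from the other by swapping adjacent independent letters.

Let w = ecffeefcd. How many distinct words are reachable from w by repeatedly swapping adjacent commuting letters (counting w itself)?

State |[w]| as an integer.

6

0(e) covers ∅
1(c) covers 0:e
2(f) covers 0:e
3(f) covers 2:f
4(e) covers 1:c, 3:f
5(e) covers 4:e
6(f) covers 5:e
7(c) covers 5:e
8(d) covers 6:f, 7:c
floor of heap: 0:e
completions by unplaced set U, small U first (add the entries for U minus each lowest piece of U):
  |U|=1: {8}:1
  |U|=2: {6,8}:1  {7,8}:1
  |U|=3: {6,7,8}:2
  |U|=4: {5,6,7,8}:2
  |U|=5: {4,5,6,7,8}:2
  |U|=6: {1,4,5,6,7,8}:2  {3,4,5,6,7,8}:2
  |U|=7: {1,3,4,5,6,7,8}:4  {2,3,4,5,6,7,8}:2
  start at 0(e): 6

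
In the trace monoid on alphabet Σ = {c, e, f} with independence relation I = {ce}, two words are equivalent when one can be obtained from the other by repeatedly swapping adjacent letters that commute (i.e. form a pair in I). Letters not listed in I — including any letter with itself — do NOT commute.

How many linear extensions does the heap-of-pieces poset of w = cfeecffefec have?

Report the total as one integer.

piece 0:c — minimal
piece 1:f rests on {0:c}
piece 2:e rests on {1:f}
piece 3:e rests on {2:e}
piece 4:c rests on {1:f}
piece 5:f rests on {3:e, 4:c}
piece 6:f rests on {5:f}
piece 7:e rests on {6:f}
piece 8:f rests on {7:e}
piece 9:e rests on {8:f}
piece 10:c rests on {8:f}
minimal pieces: {0:c}
ways to finish when only these pieces remain (= sum over removing one remaining piece with nothing left below it):
  1 left: {9}→1  {10}→1
  2 left: {9,10}→2
  3 left: {8,9,10}→2
  4 left: {7,8,9,10}→2
  5 left: {6,7,8,9,10}→2
  6 left: {5,6,7,8,9,10}→2
  7 left: {3,5,6,7,8,9,10}→2  {4,5,6,7,8,9,10}→2
  8 left: {2,3,5,6,7,8,9,10}→2  {3,4,5,6,7,8,9,10}→4
  9 left: {2,3,4,5,6,7,8,9,10}→6
  placing 0:c first → 6 extensions

6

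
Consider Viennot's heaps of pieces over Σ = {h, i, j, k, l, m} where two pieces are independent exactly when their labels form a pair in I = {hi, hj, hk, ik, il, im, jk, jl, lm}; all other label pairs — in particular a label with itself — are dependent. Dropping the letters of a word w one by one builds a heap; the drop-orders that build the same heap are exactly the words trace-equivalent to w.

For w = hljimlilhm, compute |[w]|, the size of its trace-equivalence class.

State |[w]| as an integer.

359

0(h) covers ∅
1(l) covers 0:h
2(j) covers ∅
3(i) covers 2:j
4(m) covers 0:h, 2:j
5(l) covers 1:l
6(i) covers 3:i
7(l) covers 5:l
8(h) covers 4:m, 7:l
9(m) covers 8:h
floor of heap: 0:h, 2:j
completions by unplaced set U, small U first (add the entries for U minus each lowest piece of U):
  |U|=1: {6}:1  {9}:1
  |U|=2: {3,6}:1  {6,9}:2  {8,9}:1
  |U|=3: {3,6,9}:3  {4,8,9}:1  {6,8,9}:3  {7,8,9}:1
  |U|=4: {3,6,8,9}:6  {4,6,8,9}:4  {4,7,8,9}:2  {5,7,8,9}:1  {6,7,8,9}:4
  |U|=5: {1,5,7,8,9}:1  {3,4,6,8,9}:10  {3,6,7,8,9}:10  {4,5,7,8,9}:3  {4,6,7,8,9}:10  {5,6,7,8,9}:5
  |U|=6: {1,4,5,7,8,9}:4  {1,5,6,7,8,9}:6  {2,3,4,6,8,9}:10  {3,4,6,7,8,9}:30  {3,5,6,7,8,9}:15  {4,5,6,7,8,9}:18
  |U|=7: {0,1,4,5,7,8,9}:4  {1,3,5,6,7,8,9}:21  {1,4,5,6,7,8,9}:28  {2,3,4,6,7,8,9}:40  {3,4,5,6,7,8,9}:63
  |U|=8: {0,1,4,5,6,7,8,9}:32  {1,3,4,5,6,7,8,9}:112  {2,3,4,5,6,7,8,9}:103
  start at 0(h): 215
  start at 2(j): 144
sum over floor = 359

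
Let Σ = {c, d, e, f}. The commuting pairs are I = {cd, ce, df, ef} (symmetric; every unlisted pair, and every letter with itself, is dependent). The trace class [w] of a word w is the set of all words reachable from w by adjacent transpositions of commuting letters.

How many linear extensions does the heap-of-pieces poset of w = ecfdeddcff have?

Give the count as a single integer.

drop 0:e onto floor
drop 1:c onto floor
drop 2:f onto {1:c}
drop 3:d onto {0:e}
drop 4:e onto {3:d}
drop 5:d onto {4:e}
drop 6:d onto {5:d}
drop 7:c onto {2:f}
drop 8:f onto {7:c}
drop 9:f onto {8:f}
ground layer = {0:e, 1:c}
drop-orders for the pieces not yet dropped (sum over which currently-grounded one goes next):
  1 to go: {6} 1  {9} 1
  2 to go: {5,6} 1  {6,9} 2  {8,9} 1
  3 to go: {4,5,6} 1  {5,6,9} 3  {6,8,9} 3  {7,8,9} 1
  4 to go: {2,7,8,9} 1  {3,4,5,6} 1  {4,5,6,9} 4  {5,6,8,9} 6  {6,7,8,9} 4
  5 to go: {0,3,4,5,6} 1  {1,2,7,8,9} 1  {2,6,7,8,9} 5  {3,4,5,6,9} 5  {4,5,6,8,9} 10  {5,6,7,8,9} 10
  6 to go: {0,3,4,5,6,9} 6  {1,2,6,7,8,9} 6  {2,5,6,7,8,9} 15  {3,4,5,6,8,9} 15  {4,5,6,7,8,9} 20
  7 to go: {0,3,4,5,6,8,9} 21  {1,2,5,6,7,8,9} 21  {2,4,5,6,7,8,9} 35  {3,4,5,6,7,8,9} 35
  8 to go: {0,3,4,5,6,7,8,9} 56  {1,2,4,5,6,7,8,9} 56  {2,3,4,5,6,7,8,9} 70
  if 0:e drops first: 126 orders
  if 1:c drops first: 126 orders
heap linearizations: 252

252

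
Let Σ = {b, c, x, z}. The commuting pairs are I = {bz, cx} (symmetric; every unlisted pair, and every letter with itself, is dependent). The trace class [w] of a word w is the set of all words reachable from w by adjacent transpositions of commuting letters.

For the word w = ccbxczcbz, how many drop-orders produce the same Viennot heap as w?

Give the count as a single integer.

drop 0:c onto floor
drop 1:c onto {0:c}
drop 2:b onto {1:c}
drop 3:x onto {2:b}
drop 4:c onto {2:b}
drop 5:z onto {3:x, 4:c}
drop 6:c onto {5:z}
drop 7:b onto {6:c}
drop 8:z onto {6:c}
ground layer = {0:c}
drop-orders for the pieces not yet dropped (sum over which currently-grounded one goes next):
  1 to go: {7} 1  {8} 1
  2 to go: {7,8} 2
  3 to go: {6,7,8} 2
  4 to go: {5,6,7,8} 2
  5 to go: {3,5,6,7,8} 2  {4,5,6,7,8} 2
  6 to go: {3,4,5,6,7,8} 4
  7 to go: {2,3,4,5,6,7,8} 4
  if 0:c drops first: 4 orders

4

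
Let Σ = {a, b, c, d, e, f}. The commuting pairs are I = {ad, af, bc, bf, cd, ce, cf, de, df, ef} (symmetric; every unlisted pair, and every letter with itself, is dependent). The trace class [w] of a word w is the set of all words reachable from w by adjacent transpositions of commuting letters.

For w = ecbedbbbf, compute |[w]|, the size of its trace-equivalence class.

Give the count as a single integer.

144

piece 0:e — minimal
piece 1:c — minimal
piece 2:b rests on {0:e}
piece 3:e rests on {2:b}
piece 4:d rests on {2:b}
piece 5:b rests on {3:e, 4:d}
piece 6:b rests on {5:b}
piece 7:b rests on {6:b}
piece 8:f — minimal
minimal pieces: {0:e, 1:c, 8:f}
ways to finish when only these pieces remain (= sum over removing one remaining piece with nothing left below it):
  1 left: {1}→1  {7}→1  {8}→1
  2 left: {1,7}→2  {1,8}→2  {6,7}→1  {7,8}→2
  3 left: {1,6,7}→3  {1,7,8}→6  {5,6,7}→1  {6,7,8}→3
  4 left: {1,5,6,7}→4  {1,6,7,8}→12  {3,5,6,7}→1  {4,5,6,7}→1  {5,6,7,8}→4
  5 left: {1,3,5,6,7}→5  {1,4,5,6,7}→5  {1,5,6,7,8}→20  {3,4,5,6,7}→2  {3,5,6,7,8}→5  {4,5,6,7,8}→5
  6 left: {1,3,4,5,6,7}→12  {1,3,5,6,7,8}→30  {1,4,5,6,7,8}→30  {2,3,4,5,6,7}→2  {3,4,5,6,7,8}→12
  7 left: {0,2,3,4,5,6,7}→2  {1,2,3,4,5,6,7}→14  {1,3,4,5,6,7,8}→84  {2,3,4,5,6,7,8}→14
  placing 0:e first → 112 extensions
  placing 1:c first → 16 extensions
  placing 8:f first → 16 extensions
total linear extensions = 144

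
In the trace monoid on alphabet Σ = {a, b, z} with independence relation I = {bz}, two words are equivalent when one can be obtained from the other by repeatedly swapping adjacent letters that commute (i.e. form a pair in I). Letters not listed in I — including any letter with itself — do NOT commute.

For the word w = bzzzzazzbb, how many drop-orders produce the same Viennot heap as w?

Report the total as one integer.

30

drop 0:b onto floor
drop 1:z onto floor
drop 2:z onto {1:z}
drop 3:z onto {2:z}
drop 4:z onto {3:z}
drop 5:a onto {0:b, 4:z}
drop 6:z onto {5:a}
drop 7:z onto {6:z}
drop 8:b onto {5:a}
drop 9:b onto {8:b}
ground layer = {0:b, 1:z}
drop-orders for the pieces not yet dropped (sum over which currently-grounded one goes next):
  1 to go: {7} 1  {9} 1
  2 to go: {6,7} 1  {7,9} 2  {8,9} 1
  3 to go: {6,7,9} 3  {7,8,9} 3
  4 to go: {6,7,8,9} 6
  5 to go: {5,6,7,8,9} 6
  6 to go: {0,5,6,7,8,9} 6  {4,5,6,7,8,9} 6
  7 to go: {0,4,5,6,7,8,9} 12  {3,4,5,6,7,8,9} 6
  8 to go: {0,3,4,5,6,7,8,9} 18  {2,3,4,5,6,7,8,9} 6
  if 0:b drops first: 6 orders
  if 1:z drops first: 24 orders
heap linearizations: 30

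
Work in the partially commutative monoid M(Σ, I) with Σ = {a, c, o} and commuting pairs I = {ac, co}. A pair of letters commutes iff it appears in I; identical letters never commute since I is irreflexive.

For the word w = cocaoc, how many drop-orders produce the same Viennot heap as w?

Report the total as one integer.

20

#0=c has no predecessor
#1=o has no predecessor
#2=c depends on [0:c]
#3=a depends on [1:o]
#4=o depends on [3:a]
#5=c depends on [2:c]
sources: [0:c, 1:o]
N(rest) = Σ N(rest − s) over sources s of rest; N(one piece) = 1:
  size 1 → [4]=1  [5]=1
  size 2 → [2,5]=1  [3,4]=1  [4,5]=2
  size 3 → [0,2,5]=1  [1,3,4]=1  [2,4,5]=3  [3,4,5]=3
  size 4 → [0,2,4,5]=4  [1,3,4,5]=4  [2,3,4,5]=6
  first=0(c) contributes 10
  first=1(o) contributes 10
|[w]| = 20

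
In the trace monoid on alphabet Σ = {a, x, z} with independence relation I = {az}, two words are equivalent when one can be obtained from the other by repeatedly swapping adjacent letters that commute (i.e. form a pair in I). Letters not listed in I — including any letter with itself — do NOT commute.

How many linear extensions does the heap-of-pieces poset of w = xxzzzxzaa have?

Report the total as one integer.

drop 0:x onto floor
drop 1:x onto {0:x}
drop 2:z onto {1:x}
drop 3:z onto {2:z}
drop 4:z onto {3:z}
drop 5:x onto {4:z}
drop 6:z onto {5:x}
drop 7:a onto {5:x}
drop 8:a onto {7:a}
ground layer = {0:x}
drop-orders for the pieces not yet dropped (sum over which currently-grounded one goes next):
  1 to go: {6} 1  {8} 1
  2 to go: {6,8} 2  {7,8} 1
  3 to go: {6,7,8} 3
  4 to go: {5,6,7,8} 3
  5 to go: {4,5,6,7,8} 3
  6 to go: {3,4,5,6,7,8} 3
  7 to go: {2,3,4,5,6,7,8} 3
  if 0:x drops first: 3 orders

3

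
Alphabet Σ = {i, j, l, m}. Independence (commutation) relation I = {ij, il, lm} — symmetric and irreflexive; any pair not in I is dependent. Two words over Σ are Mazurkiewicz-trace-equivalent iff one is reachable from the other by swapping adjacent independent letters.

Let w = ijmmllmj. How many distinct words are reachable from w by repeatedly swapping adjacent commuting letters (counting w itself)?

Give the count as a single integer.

25

piece 0:i — minimal
piece 1:j — minimal
piece 2:m rests on {0:i, 1:j}
piece 3:m rests on {2:m}
piece 4:l rests on {1:j}
piece 5:l rests on {4:l}
piece 6:m rests on {3:m}
piece 7:j rests on {5:l, 6:m}
minimal pieces: {0:i, 1:j}
ways to finish when only these pieces remain (= sum over removing one remaining piece with nothing left below it):
  1 left: {7}→1
  2 left: {5,7}→1  {6,7}→1
  3 left: {3,6,7}→1  {4,5,7}→1  {5,6,7}→2
  4 left: {2,3,6,7}→1  {3,5,6,7}→3  {4,5,6,7}→3
  5 left: {0,2,3,6,7}→1  {2,3,5,6,7}→4  {3,4,5,6,7}→6
  6 left: {0,2,3,5,6,7}→5  {2,3,4,5,6,7}→10
  placing 0:i first → 10 extensions
  placing 1:j first → 15 extensions
total linear extensions = 25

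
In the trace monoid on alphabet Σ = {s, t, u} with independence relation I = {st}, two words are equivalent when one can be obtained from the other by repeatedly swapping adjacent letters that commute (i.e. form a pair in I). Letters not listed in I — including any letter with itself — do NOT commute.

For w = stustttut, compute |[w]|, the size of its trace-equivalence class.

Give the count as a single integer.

8

#0=s has no predecessor
#1=t has no predecessor
#2=u depends on [0:s, 1:t]
#3=s depends on [2:u]
#4=t depends on [2:u]
#5=t depends on [4:t]
#6=t depends on [5:t]
#7=u depends on [3:s, 6:t]
#8=t depends on [7:u]
sources: [0:s, 1:t]
N(rest) = Σ N(rest − s) over sources s of rest; N(one piece) = 1:
  size 1 → [8]=1
  size 2 → [7,8]=1
  size 3 → [3,7,8]=1  [6,7,8]=1
  size 4 → [3,6,7,8]=2  [5,6,7,8]=1
  size 5 → [3,5,6,7,8]=3  [4,5,6,7,8]=1
  size 6 → [3,4,5,6,7,8]=4
  size 7 → [2,3,4,5,6,7,8]=4
  first=0(s) contributes 4
  first=1(t) contributes 4
|[w]| = 8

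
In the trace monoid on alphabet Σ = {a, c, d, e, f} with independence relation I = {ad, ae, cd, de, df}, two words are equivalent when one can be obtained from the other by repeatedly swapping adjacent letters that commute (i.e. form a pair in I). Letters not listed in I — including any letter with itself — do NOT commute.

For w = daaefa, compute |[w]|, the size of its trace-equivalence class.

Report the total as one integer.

#0=d has no predecessor
#1=a has no predecessor
#2=a depends on [1:a]
#3=e has no predecessor
#4=f depends on [2:a, 3:e]
#5=a depends on [4:f]
sources: [0:d, 1:a, 3:e]
N(rest) = Σ N(rest − s) over sources s of rest; N(one piece) = 1:
  size 1 → [0]=1  [5]=1
  size 2 → [0,5]=2  [4,5]=1
  size 3 → [0,4,5]=3  [2,4,5]=1  [3,4,5]=1
  size 4 → [0,2,4,5]=4  [0,3,4,5]=4  [1,2,4,5]=1  [2,3,4,5]=2
  first=0(d) contributes 3
  first=1(a) contributes 10
  first=3(e) contributes 5
|[w]| = 18

18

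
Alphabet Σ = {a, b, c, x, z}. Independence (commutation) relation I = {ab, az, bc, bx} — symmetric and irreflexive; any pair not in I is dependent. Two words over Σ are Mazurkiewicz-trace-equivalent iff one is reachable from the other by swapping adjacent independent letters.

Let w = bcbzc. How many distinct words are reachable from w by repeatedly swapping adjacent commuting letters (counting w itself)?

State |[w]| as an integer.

3

drop 0:b onto floor
drop 1:c onto floor
drop 2:b onto {0:b}
drop 3:z onto {1:c, 2:b}
drop 4:c onto {3:z}
ground layer = {0:b, 1:c}
drop-orders for the pieces not yet dropped (sum over which currently-grounded one goes next):
  1 to go: {4} 1
  2 to go: {3,4} 1
  3 to go: {1,3,4} 1  {2,3,4} 1
  if 0:b drops first: 2 orders
  if 1:c drops first: 1 orders
heap linearizations: 3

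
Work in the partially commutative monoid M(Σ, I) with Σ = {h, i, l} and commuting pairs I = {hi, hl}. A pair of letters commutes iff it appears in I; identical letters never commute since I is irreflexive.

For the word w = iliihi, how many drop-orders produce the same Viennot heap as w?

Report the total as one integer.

6

drop 0:i onto floor
drop 1:l onto {0:i}
drop 2:i onto {1:l}
drop 3:i onto {2:i}
drop 4:h onto floor
drop 5:i onto {3:i}
ground layer = {0:i, 4:h}
drop-orders for the pieces not yet dropped (sum over which currently-grounded one goes next):
  1 to go: {4} 1  {5} 1
  2 to go: {3,5} 1  {4,5} 2
  3 to go: {2,3,5} 1  {3,4,5} 3
  4 to go: {1,2,3,5} 1  {2,3,4,5} 4
  if 0:i drops first: 5 orders
  if 4:h drops first: 1 orders
heap linearizations: 6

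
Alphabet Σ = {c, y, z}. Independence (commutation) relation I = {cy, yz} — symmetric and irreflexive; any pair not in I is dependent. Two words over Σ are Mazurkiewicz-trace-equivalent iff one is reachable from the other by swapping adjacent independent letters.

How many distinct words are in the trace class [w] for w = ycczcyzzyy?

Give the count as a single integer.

0(y) covers ∅
1(c) covers ∅
2(c) covers 1:c
3(z) covers 2:c
4(c) covers 3:z
5(y) covers 0:y
6(z) covers 4:c
7(z) covers 6:z
8(y) covers 5:y
9(y) covers 8:y
floor of heap: 0:y, 1:c
completions by unplaced set U, small U first (add the entries for U minus each lowest piece of U):
  |U|=1: {7}:1  {9}:1
  |U|=2: {6,7}:1  {7,9}:2  {8,9}:1
  |U|=3: {4,6,7}:1  {5,8,9}:1  {6,7,9}:3  {7,8,9}:3
  |U|=4: {0,5,8,9}:1  {3,4,6,7}:1  {4,6,7,9}:4  {5,7,8,9}:4  {6,7,8,9}:6
  |U|=5: {0,5,7,8,9}:5  {2,3,4,6,7}:1  {3,4,6,7,9}:5  {4,6,7,8,9}:10  {5,6,7,8,9}:10
  |U|=6: {0,5,6,7,8,9}:15  {1,2,3,4,6,7}:1  {2,3,4,6,7,9}:6  {3,4,6,7,8,9}:15  {4,5,6,7,8,9}:20
  |U|=7: {0,4,5,6,7,8,9}:35  {1,2,3,4,6,7,9}:7  {2,3,4,6,7,8,9}:21  {3,4,5,6,7,8,9}:35
  |U|=8: {0,3,4,5,6,7,8,9}:70  {1,2,3,4,6,7,8,9}:28  {2,3,4,5,6,7,8,9}:56
  start at 0(y): 84
  start at 1(c): 126
sum over floor = 210

210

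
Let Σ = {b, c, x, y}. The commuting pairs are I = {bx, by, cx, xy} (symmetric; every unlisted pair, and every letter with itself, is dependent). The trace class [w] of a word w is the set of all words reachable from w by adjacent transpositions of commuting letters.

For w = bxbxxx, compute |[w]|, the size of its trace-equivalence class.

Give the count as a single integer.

piece 0:b — minimal
piece 1:x — minimal
piece 2:b rests on {0:b}
piece 3:x rests on {1:x}
piece 4:x rests on {3:x}
piece 5:x rests on {4:x}
minimal pieces: {0:b, 1:x}
ways to finish when only these pieces remain (= sum over removing one remaining piece with nothing left below it):
  1 left: {2}→1  {5}→1
  2 left: {0,2}→1  {2,5}→2  {4,5}→1
  3 left: {0,2,5}→3  {2,4,5}→3  {3,4,5}→1
  4 left: {0,2,4,5}→6  {1,3,4,5}→1  {2,3,4,5}→4
  placing 0:b first → 5 extensions
  placing 1:x first → 10 extensions
total linear extensions = 15

15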